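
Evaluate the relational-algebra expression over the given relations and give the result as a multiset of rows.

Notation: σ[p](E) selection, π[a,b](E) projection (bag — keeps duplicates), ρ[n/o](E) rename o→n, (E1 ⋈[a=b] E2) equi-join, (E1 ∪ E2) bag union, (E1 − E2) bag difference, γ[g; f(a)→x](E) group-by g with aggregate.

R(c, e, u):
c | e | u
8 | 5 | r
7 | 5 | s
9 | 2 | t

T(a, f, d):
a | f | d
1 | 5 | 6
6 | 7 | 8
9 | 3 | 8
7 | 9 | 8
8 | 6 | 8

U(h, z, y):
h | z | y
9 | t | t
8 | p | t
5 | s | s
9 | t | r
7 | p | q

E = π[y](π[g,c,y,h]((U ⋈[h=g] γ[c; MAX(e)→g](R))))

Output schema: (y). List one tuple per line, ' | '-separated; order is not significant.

Subexpression sizes:
  U → 5
  R → 3
  γ[c; MAX(e)→g](R) → 3
  (U ⋈[h=g] γ[c; MAX(e)→g](R)) → 2
  π[g,c,y,h]((U ⋈[h=g] γ[c; MAX(e)→g](R))) → 2
  π[y](π[g,c,y,h]((U ⋈[h=g] γ[c; MAX(e)→g](R)))) → 2

== RESULT ==
y
s
s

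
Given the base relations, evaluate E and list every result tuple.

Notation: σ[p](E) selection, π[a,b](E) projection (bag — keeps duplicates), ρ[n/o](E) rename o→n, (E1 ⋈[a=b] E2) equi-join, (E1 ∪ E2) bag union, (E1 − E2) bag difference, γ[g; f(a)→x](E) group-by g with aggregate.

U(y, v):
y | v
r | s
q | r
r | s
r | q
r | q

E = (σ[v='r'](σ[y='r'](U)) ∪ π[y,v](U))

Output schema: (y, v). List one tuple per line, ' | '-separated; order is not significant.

Per-node cardinality:
  U → 5
  σ[y='r'](U) → 4
  σ[v='r'](σ[y='r'](U)) → 0
  U → 5
  π[y,v](U) → 5
  (σ[v='r'](σ[y='r'](U)) ∪ π[y,v](U)) → 5

== RESULT ==
y | v
q | r
r | q
r | q
r | s
r | s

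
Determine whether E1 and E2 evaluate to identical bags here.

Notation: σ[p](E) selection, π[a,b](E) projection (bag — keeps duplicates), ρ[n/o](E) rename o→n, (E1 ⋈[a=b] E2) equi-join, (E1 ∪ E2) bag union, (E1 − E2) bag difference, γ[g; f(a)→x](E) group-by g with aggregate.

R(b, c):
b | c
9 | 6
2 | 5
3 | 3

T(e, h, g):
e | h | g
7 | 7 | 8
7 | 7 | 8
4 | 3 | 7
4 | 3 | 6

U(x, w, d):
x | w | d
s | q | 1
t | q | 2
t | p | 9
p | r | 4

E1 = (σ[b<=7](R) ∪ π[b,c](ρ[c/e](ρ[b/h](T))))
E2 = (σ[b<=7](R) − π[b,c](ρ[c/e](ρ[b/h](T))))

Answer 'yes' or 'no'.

E1 subexpression sizes:
  R → 3
  σ[b<=7](R) → 2
  T → 4
  ρ[b/h](T) → 4
  ρ[c/e](ρ[b/h](T)) → 4
  π[b,c](ρ[c/e](ρ[b/h](T))) → 4
  (σ[b<=7](R) ∪ π[b,c](ρ[c/e](ρ[b/h](T)))) → 6
E2 subexpression sizes:
  R → 3
  σ[b<=7](R) → 2
  T → 4
  ρ[b/h](T) → 4
  ρ[c/e](ρ[b/h](T)) → 4
  π[b,c](ρ[c/e](ρ[b/h](T))) → 4
  (σ[b<=7](R) − π[b,c](ρ[c/e](ρ[b/h](T)))) → 2

E1 result:
b | c
2 | 5
3 | 3
3 | 4
3 | 4
7 | 7
7 | 7
E2 result:
b | c
2 | 5
3 | 3
Witness: (3, 4) appears 2× in E1 but 0× in E2.

no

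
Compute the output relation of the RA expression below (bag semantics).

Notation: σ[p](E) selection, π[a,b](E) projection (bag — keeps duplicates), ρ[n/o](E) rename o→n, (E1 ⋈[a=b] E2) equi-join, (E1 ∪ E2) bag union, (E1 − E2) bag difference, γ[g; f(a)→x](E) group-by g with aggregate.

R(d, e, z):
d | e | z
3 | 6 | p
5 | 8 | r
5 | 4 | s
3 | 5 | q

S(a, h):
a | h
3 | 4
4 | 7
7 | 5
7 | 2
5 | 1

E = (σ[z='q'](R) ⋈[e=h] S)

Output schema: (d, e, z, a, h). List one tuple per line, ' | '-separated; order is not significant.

Per-node cardinality:
  R → 4
  σ[z='q'](R) → 1
  S → 5
  (σ[z='q'](R) ⋈[e=h] S) → 1

== RESULT ==
d | e | z | a | h
3 | 5 | q | 7 | 5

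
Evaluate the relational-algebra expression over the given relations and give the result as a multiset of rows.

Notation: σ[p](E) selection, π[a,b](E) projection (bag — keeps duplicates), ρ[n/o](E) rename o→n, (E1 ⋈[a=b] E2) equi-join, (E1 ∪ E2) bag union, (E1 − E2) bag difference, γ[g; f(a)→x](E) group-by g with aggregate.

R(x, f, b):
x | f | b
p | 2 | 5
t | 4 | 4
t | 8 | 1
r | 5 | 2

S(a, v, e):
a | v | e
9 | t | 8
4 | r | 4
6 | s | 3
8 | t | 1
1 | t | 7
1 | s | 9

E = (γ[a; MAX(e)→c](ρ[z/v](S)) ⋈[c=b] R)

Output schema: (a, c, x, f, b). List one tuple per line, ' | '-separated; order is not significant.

Row counts bottom-up:
  S → 6
  ρ[z/v](S) → 6
  γ[a; MAX(e)→c](ρ[z/v](S)) → 5
  R → 4
  (γ[a; MAX(e)→c](ρ[z/v](S)) ⋈[c=b] R) → 2

== RESULT ==
a | c | x | f | b
4 | 4 | t | 4 | 4
8 | 1 | t | 8 | 1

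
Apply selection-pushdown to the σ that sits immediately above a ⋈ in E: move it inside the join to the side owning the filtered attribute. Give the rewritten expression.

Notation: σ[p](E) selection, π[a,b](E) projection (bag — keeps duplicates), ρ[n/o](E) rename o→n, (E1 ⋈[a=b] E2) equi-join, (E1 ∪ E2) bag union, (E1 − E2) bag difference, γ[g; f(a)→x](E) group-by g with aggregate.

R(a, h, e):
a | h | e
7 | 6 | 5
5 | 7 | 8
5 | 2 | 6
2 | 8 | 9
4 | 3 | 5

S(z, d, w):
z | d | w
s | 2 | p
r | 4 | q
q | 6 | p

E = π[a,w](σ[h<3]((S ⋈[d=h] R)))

σ filters on h, owned by the right side.
E' = π[a,w]((S ⋈[d=h] σ[h<3](R)))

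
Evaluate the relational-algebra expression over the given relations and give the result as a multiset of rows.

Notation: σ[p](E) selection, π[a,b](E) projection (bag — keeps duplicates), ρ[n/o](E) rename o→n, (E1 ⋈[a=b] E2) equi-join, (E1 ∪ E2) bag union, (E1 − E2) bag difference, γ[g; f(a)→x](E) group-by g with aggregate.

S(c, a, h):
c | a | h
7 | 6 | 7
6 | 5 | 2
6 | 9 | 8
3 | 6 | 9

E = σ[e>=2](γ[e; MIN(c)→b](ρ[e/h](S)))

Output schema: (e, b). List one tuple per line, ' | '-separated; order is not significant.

Row counts bottom-up:
  S → 4
  ρ[e/h](S) → 4
  γ[e; MIN(c)→b](ρ[e/h](S)) → 4
  σ[e>=2](γ[e; MIN(c)→b](ρ[e/h](S))) → 4

== RESULT ==
e | b
2 | 6
7 | 7
8 | 6
9 | 3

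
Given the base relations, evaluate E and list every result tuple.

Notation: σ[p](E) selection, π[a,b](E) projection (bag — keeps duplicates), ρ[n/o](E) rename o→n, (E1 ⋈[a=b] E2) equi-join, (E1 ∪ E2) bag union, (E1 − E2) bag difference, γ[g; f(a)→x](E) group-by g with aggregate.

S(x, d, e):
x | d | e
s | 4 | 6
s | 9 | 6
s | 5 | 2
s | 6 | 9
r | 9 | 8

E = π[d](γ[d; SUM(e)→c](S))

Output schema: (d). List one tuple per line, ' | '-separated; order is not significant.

Per-node cardinality:
  S → 5
  γ[d; SUM(e)→c](S) → 4
  π[d](γ[d; SUM(e)→c](S)) → 4

== RESULT ==
d
4
5
6
9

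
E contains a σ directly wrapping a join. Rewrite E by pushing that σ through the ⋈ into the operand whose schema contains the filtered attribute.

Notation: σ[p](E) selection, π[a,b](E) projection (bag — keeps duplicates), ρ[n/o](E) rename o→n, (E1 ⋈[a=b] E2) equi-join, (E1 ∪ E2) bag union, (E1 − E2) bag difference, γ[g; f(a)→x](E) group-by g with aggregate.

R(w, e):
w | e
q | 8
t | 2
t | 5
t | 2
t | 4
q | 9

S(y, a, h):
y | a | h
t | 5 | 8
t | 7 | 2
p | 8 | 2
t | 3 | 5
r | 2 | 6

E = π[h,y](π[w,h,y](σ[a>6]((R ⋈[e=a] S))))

σ filters on a, owned by the right side.
E' = π[h,y](π[w,h,y]((R ⋈[e=a] σ[a>6](S))))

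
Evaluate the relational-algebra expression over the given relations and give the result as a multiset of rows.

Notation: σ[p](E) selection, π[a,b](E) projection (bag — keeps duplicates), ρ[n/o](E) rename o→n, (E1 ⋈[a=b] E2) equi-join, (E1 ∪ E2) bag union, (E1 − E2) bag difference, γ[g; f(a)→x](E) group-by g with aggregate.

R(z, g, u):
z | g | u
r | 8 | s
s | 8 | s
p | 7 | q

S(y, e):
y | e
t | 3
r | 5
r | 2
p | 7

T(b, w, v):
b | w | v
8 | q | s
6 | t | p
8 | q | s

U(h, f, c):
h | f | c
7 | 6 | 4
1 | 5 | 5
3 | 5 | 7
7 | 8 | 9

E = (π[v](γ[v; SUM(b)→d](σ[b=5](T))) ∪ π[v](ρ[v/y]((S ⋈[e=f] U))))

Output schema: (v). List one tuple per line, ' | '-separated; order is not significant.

Subexpression sizes:
  T → 3
  σ[b=5](T) → 0
  γ[v; SUM(b)→d](σ[b=5](T)) → 0
  π[v](γ[v; SUM(b)→d](σ[b=5](T))) → 0
  S → 4
  U → 4
  (S ⋈[e=f] U) → 2
  ρ[v/y]((S ⋈[e=f] U)) → 2
  π[v](ρ[v/y]((S ⋈[e=f] U))) → 2
  (π[v](γ[v; SUM(b)→d](σ[b=5](T))) ∪ π[v](ρ[v/y]((S ⋈[e=f] U)))) → 2

== RESULT ==
v
r
r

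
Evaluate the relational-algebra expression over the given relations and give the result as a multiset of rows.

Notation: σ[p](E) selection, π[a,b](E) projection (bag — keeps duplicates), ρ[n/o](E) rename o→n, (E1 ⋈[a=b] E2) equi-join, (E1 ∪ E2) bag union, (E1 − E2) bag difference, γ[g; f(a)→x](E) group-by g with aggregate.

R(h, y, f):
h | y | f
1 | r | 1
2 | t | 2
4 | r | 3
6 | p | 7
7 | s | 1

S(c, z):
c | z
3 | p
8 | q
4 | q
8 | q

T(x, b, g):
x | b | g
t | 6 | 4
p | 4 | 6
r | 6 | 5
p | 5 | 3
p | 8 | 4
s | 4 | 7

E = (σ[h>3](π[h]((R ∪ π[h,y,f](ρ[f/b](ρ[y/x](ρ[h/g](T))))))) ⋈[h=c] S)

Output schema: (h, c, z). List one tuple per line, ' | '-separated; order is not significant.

Row counts bottom-up:
  R → 5
  T → 6
  ρ[h/g](T) → 6
  ρ[y/x](ρ[h/g](T)) → 6
  ρ[f/b](ρ[y/x](ρ[h/g](T))) → 6
  π[h,y,f](ρ[f/b](ρ[y/x](ρ[h/g](T)))) → 6
  (R ∪ π[h,y,f](ρ[f/b](ρ[y/x](ρ[h/g](T))))) → 11
  π[h]((R ∪ π[h,y,f](ρ[f/b](ρ[y/x](ρ[h/g](T)))))) → 11
  σ[h>3](π[h]((R ∪ π[h,y,f](ρ[f/b](ρ[y/x](ρ[h/g](T))))))) → 8
  S → 4
  (σ[h>3](π[h]((R ∪ π[h,y,f](ρ[f/b](ρ[y/x](ρ[h/g](T))))))) ⋈[h=c] S) → 3

== RESULT ==
h | c | z
4 | 4 | q
4 | 4 | q
4 | 4 | q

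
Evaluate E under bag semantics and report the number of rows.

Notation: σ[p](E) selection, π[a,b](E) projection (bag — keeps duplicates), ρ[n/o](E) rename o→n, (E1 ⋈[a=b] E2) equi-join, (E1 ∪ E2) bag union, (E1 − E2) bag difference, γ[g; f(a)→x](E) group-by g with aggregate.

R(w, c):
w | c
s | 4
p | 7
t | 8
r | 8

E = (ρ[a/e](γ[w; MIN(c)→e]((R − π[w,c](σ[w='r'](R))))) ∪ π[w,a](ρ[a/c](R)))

Per-node cardinality:
  R → 4
  R → 4
  σ[w='r'](R) → 1
  π[w,c](σ[w='r'](R)) → 1
  (R − π[w,c](σ[w='r'](R))) → 3
  γ[w; MIN(c)→e]((R − π[w,c](σ[w='r'](R)))) → 3
  ρ[a/e](γ[w; MIN(c)→e]((R − π[w,c](σ[w='r'](R))))) → 3
  R → 4
  ρ[a/c](R) → 4
  π[w,a](ρ[a/c](R)) → 4
  (ρ[a/e](γ[w; MIN(c)→e]((R − π[w,c](σ[w='r'](R))))) ∪ π[w,a](ρ[a/c](R))) → 7

|E| = 7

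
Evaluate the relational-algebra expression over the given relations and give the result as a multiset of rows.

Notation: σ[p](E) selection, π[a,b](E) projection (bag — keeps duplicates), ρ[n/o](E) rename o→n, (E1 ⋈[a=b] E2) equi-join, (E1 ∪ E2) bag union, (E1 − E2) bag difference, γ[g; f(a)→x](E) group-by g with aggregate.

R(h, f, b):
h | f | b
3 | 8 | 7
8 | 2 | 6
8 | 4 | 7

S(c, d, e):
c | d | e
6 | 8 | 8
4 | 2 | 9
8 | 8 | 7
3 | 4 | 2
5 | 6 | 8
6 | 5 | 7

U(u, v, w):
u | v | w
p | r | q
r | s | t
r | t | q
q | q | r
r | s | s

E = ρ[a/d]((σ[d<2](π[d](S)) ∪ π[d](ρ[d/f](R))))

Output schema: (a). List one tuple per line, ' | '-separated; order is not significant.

Stepwise |·|:
  S → 6
  π[d](S) → 6
  σ[d<2](π[d](S)) → 0
  R → 3
  ρ[d/f](R) → 3
  π[d](ρ[d/f](R)) → 3
  (σ[d<2](π[d](S)) ∪ π[d](ρ[d/f](R))) → 3
  ρ[a/d]((σ[d<2](π[d](S)) ∪ π[d](ρ[d/f](R)))) → 3

== RESULT ==
a
2
4
8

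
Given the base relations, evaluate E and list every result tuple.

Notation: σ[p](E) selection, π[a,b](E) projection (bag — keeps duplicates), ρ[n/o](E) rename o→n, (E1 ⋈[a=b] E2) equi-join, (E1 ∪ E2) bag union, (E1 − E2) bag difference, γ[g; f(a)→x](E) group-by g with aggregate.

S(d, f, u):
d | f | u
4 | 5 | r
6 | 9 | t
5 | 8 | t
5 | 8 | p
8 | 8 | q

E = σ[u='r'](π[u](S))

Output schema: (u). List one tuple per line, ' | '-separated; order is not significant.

Per-node cardinality:
  S → 5
  π[u](S) → 5
  σ[u='r'](π[u](S)) → 1

== RESULT ==
u
r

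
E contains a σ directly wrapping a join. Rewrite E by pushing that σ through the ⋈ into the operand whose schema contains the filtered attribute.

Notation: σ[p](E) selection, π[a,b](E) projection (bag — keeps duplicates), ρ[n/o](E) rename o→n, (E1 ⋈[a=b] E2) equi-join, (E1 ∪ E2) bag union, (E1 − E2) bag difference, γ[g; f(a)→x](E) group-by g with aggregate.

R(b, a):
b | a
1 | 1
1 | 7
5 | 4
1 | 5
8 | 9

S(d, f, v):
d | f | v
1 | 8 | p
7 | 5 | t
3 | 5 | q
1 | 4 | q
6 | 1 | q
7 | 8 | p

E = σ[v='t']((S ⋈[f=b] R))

σ filters on v, owned by the left side.
E' = (σ[v='t'](S) ⋈[f=b] R)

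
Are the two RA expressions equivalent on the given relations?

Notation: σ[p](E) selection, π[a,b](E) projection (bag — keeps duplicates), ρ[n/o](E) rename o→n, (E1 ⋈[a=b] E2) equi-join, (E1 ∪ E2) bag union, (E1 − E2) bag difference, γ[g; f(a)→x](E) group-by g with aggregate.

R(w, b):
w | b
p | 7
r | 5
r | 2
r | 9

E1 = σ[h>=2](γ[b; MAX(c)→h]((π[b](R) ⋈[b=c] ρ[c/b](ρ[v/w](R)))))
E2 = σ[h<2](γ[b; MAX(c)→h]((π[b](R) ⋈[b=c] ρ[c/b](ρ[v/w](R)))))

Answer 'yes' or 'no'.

E1 subexpression sizes:
  R → 4
  π[b](R) → 4
  R → 4
  ρ[v/w](R) → 4
  ρ[c/b](ρ[v/w](R)) → 4
  (π[b](R) ⋈[b=c] ρ[c/b](ρ[v/w](R))) → 4
  γ[b; MAX(c)→h]((π[b](R) ⋈[b=c] ρ[c/b](ρ[v/w](R)))) → 4
  σ[h>=2](γ[b; MAX(c)→h]((π[b](R) ⋈[b=c] ρ[c/b](ρ[v/w](R))))) → 4
E2 subexpression sizes:
  R → 4
  π[b](R) → 4
  R → 4
  ρ[v/w](R) → 4
  ρ[c/b](ρ[v/w](R)) → 4
  (π[b](R) ⋈[b=c] ρ[c/b](ρ[v/w](R))) → 4
  γ[b; MAX(c)→h]((π[b](R) ⋈[b=c] ρ[c/b](ρ[v/w](R)))) → 4
  σ[h<2](γ[b; MAX(c)→h]((π[b](R) ⋈[b=c] ρ[c/b](ρ[v/w](R))))) → 0

E1 result:
b | h
2 | 2
5 | 5
7 | 7
9 | 9
E2 result:
b | h
(0 rows)
Witness: (5, 5) appears 1× in E1 but 0× in E2.

no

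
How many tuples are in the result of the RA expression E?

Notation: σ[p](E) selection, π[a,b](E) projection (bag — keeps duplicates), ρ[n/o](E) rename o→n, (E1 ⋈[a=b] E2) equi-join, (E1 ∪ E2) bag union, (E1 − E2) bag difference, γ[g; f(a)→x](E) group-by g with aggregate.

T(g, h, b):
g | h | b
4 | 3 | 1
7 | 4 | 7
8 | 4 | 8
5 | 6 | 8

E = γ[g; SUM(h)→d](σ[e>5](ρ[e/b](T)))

Row counts bottom-up:
  T → 4
  ρ[e/b](T) → 4
  σ[e>5](ρ[e/b](T)) → 3
  γ[g; SUM(h)→d](σ[e>5](ρ[e/b](T))) → 3

|E| = 3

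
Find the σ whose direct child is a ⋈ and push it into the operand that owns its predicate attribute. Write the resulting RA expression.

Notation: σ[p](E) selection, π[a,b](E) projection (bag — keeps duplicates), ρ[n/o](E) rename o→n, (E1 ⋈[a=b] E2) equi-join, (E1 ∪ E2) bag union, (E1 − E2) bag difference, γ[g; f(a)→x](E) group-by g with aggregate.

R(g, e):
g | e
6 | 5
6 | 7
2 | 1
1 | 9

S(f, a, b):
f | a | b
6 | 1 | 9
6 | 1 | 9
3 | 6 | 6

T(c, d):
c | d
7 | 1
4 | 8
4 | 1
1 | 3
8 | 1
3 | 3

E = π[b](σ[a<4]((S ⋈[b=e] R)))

σ filters on a, owned by the left side.
E' = π[b]((σ[a<4](S) ⋈[b=e] R))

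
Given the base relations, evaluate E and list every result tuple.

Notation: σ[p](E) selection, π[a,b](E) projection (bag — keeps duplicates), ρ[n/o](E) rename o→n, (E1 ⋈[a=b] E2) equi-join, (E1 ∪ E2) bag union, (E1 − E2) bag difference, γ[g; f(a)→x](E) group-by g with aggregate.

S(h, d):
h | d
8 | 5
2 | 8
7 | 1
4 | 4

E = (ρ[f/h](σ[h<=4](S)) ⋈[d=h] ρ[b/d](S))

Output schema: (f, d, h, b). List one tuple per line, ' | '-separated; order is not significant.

Per-node cardinality:
  S → 4
  σ[h<=4](S) → 2
  ρ[f/h](σ[h<=4](S)) → 2
  S → 4
  ρ[b/d](S) → 4
  (ρ[f/h](σ[h<=4](S)) ⋈[d=h] ρ[b/d](S)) → 2

== RESULT ==
f | d | h | b
2 | 8 | 8 | 5
4 | 4 | 4 | 4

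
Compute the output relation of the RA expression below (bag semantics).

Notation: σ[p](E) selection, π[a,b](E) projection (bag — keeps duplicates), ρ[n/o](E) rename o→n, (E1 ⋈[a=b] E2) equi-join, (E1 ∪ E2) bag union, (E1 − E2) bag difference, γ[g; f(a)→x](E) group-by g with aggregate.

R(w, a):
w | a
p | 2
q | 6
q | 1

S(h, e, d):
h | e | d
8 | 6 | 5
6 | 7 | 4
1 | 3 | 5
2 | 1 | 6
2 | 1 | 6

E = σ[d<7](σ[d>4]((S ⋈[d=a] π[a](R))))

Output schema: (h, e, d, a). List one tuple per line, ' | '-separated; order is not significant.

Per-node cardinality:
  S → 5
  R → 3
  π[a](R) → 3
  (S ⋈[d=a] π[a](R)) → 2
  σ[d>4]((S ⋈[d=a] π[a](R))) → 2
  σ[d<7](σ[d>4]((S ⋈[d=a] π[a](R)))) → 2

== RESULT ==
h | e | d | a
2 | 1 | 6 | 6
2 | 1 | 6 | 6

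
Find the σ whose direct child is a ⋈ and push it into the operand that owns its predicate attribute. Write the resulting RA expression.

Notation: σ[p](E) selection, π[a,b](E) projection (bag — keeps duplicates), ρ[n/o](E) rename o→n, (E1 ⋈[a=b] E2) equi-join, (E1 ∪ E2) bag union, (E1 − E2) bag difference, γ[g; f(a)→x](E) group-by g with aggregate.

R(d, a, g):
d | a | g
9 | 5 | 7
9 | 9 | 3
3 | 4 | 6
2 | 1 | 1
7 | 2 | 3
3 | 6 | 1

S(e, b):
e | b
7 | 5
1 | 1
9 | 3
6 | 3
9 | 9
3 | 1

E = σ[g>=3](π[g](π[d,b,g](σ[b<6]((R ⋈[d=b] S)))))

σ filters on b, owned by the right side.
E' = σ[g>=3](π[g](π[d,b,g]((R ⋈[d=b] σ[b<6](S)))))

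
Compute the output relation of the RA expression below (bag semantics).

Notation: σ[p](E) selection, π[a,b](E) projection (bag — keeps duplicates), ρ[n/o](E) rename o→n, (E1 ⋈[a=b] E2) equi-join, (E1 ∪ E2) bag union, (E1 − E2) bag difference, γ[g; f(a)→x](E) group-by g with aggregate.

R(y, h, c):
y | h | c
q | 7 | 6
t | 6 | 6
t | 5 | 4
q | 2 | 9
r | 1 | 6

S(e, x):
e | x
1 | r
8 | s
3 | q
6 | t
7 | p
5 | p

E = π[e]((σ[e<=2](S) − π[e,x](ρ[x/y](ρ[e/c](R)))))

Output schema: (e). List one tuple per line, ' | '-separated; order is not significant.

Per-node cardinality:
  S → 6
  σ[e<=2](S) → 1
  R → 5
  ρ[e/c](R) → 5
  ρ[x/y](ρ[e/c](R)) → 5
  π[e,x](ρ[x/y](ρ[e/c](R))) → 5
  (σ[e<=2](S) − π[e,x](ρ[x/y](ρ[e/c](R)))) → 1
  π[e]((σ[e<=2](S) − π[e,x](ρ[x/y](ρ[e/c](R))))) → 1

== RESULT ==
e
1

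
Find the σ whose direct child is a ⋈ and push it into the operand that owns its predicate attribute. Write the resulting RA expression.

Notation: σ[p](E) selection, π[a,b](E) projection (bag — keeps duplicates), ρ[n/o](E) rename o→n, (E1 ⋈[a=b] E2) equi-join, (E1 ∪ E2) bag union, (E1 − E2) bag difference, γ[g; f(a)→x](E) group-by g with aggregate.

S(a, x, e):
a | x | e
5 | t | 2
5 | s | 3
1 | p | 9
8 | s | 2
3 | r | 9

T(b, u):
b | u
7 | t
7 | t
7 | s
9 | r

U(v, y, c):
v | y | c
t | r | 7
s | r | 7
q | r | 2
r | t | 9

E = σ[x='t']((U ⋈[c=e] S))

σ filters on x, owned by the right side.
E' = (U ⋈[c=e] σ[x='t'](S))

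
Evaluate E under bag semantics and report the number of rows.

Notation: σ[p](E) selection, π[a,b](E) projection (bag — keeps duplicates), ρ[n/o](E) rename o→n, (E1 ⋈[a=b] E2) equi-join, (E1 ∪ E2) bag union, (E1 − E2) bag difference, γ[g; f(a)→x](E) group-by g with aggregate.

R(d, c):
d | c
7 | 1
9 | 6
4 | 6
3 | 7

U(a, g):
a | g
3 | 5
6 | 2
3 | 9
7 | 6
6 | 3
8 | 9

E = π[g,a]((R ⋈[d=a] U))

Stepwise |·|:
  R → 4
  U → 6
  (R ⋈[d=a] U) → 3
  π[g,a]((R ⋈[d=a] U)) → 3

|E| = 3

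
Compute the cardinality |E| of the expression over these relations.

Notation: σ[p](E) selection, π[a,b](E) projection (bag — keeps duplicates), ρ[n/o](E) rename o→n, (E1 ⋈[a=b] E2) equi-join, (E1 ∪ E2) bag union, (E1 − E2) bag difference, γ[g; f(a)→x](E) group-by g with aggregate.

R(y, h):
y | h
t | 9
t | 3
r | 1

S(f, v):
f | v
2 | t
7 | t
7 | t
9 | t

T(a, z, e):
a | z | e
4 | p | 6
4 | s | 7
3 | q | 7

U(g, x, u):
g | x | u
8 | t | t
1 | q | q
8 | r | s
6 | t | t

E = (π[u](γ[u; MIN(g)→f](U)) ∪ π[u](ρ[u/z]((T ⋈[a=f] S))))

Per-node cardinality:
  U → 4
  γ[u; MIN(g)→f](U) → 3
  π[u](γ[u; MIN(g)→f](U)) → 3
  T → 3
  S → 4
  (T ⋈[a=f] S) → 0
  ρ[u/z]((T ⋈[a=f] S)) → 0
  π[u](ρ[u/z]((T ⋈[a=f] S))) → 0
  (π[u](γ[u; MIN(g)→f](U)) ∪ π[u](ρ[u/z]((T ⋈[a=f] S)))) → 3

|E| = 3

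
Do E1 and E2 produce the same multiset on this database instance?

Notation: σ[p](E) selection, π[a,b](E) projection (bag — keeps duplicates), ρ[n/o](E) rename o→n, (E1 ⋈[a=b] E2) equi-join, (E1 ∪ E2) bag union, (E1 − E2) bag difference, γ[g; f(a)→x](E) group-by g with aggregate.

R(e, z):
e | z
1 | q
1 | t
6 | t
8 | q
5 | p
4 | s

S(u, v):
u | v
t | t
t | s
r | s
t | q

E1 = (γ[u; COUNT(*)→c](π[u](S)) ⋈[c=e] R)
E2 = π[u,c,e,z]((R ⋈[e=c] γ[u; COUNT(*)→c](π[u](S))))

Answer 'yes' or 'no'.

E1 stepwise |·|:
  S → 4
  π[u](S) → 4
  γ[u; COUNT(*)→c](π[u](S)) → 2
  R → 6
  (γ[u; COUNT(*)→c](π[u](S)) ⋈[c=e] R) → 2
E2 stepwise |·|:
  R → 6
  S → 4
  π[u](S) → 4
  γ[u; COUNT(*)→c](π[u](S)) → 2
  (R ⋈[e=c] γ[u; COUNT(*)→c](π[u](S))) → 2
  π[u,c,e,z]((R ⋈[e=c] γ[u; COUNT(*)→c](π[u](S)))) → 2

E1 and E2 produce the same multiset:
u | c | e | z
r | 1 | 1 | q
r | 1 | 1 | t

yes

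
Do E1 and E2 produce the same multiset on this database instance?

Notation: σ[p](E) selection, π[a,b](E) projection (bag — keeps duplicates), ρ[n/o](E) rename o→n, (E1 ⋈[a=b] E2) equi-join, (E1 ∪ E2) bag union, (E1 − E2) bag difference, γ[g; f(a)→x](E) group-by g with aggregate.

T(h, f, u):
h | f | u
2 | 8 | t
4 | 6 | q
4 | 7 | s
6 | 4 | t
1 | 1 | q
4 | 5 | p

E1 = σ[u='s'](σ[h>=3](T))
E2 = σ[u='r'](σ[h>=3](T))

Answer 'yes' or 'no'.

E1 row counts bottom-up:
  T → 6
  σ[h>=3](T) → 4
  σ[u='s'](σ[h>=3](T)) → 1
E2 row counts bottom-up:
  T → 6
  σ[h>=3](T) → 4
  σ[u='r'](σ[h>=3](T)) → 0

E1 result:
h | f | u
4 | 7 | s
E2 result:
h | f | u
(0 rows)
Witness: (4, 7, 's') appears 1× in E1 but 0× in E2.

no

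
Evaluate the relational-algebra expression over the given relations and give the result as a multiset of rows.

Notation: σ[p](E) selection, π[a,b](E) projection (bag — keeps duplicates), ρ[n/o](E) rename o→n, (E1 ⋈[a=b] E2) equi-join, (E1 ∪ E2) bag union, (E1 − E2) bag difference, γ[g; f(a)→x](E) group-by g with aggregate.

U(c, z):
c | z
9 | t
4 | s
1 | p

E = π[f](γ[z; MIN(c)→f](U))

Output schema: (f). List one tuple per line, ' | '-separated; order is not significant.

Stepwise |·|:
  U → 3
  γ[z; MIN(c)→f](U) → 3
  π[f](γ[z; MIN(c)→f](U)) → 3

== RESULT ==
f
1
4
9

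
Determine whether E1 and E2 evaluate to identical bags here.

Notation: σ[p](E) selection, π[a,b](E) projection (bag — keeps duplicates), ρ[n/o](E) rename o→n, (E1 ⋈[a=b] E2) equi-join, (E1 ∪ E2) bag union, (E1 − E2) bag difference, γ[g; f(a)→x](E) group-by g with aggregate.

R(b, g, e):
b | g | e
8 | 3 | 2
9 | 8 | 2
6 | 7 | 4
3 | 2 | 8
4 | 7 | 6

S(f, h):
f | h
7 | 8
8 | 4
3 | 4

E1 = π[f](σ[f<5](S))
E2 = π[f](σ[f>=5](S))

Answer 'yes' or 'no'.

E1 stepwise |·|:
  S → 3
  σ[f<5](S) → 1
  π[f](σ[f<5](S)) → 1
E2 stepwise |·|:
  S → 3
  σ[f>=5](S) → 2
  π[f](σ[f>=5](S)) → 2

E1 result:
f
3
E2 result:
f
7
8
Witness: (7,) appears 0× in E1 but 1× in E2.

no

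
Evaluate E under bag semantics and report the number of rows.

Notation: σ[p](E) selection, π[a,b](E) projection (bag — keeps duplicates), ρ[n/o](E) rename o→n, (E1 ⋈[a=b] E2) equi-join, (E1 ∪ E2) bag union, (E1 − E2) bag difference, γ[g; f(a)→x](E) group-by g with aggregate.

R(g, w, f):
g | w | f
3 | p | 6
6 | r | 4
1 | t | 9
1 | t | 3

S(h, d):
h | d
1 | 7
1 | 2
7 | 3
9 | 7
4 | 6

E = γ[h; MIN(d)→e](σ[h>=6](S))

Stepwise |·|:
  S → 5
  σ[h>=6](S) → 2
  γ[h; MIN(d)→e](σ[h>=6](S)) → 2

|E| = 2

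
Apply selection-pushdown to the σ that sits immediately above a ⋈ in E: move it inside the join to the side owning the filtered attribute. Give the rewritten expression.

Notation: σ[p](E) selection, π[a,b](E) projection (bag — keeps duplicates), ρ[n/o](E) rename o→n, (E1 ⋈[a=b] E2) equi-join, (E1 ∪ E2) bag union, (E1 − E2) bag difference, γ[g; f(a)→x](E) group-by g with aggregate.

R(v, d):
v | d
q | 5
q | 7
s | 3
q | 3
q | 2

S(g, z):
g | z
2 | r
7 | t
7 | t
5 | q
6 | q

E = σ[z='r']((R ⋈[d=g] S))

σ filters on z, owned by the right side.
E' = (R ⋈[d=g] σ[z='r'](S))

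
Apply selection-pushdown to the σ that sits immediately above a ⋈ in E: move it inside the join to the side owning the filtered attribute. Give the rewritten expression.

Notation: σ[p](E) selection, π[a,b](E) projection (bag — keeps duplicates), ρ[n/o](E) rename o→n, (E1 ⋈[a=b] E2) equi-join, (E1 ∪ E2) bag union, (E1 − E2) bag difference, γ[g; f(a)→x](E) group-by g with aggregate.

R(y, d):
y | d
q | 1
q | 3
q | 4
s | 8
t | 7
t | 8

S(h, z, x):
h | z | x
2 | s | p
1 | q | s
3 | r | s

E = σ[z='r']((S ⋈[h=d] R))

σ filters on z, owned by the left side.
E' = (σ[z='r'](S) ⋈[h=d] R)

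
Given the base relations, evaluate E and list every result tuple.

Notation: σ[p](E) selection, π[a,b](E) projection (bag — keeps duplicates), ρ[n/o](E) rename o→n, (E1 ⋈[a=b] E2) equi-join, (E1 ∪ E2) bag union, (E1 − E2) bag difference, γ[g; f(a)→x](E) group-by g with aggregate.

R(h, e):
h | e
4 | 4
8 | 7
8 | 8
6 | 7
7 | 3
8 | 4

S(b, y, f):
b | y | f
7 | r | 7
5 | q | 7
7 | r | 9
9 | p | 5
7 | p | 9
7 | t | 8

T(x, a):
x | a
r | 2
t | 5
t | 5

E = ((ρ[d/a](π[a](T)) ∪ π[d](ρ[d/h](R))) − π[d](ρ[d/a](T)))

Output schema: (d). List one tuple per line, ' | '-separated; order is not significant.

Stepwise |·|:
  T → 3
  π[a](T) → 3
  ρ[d/a](π[a](T)) → 3
  R → 6
  ρ[d/h](R) → 6
  π[d](ρ[d/h](R)) → 6
  (ρ[d/a](π[a](T)) ∪ π[d](ρ[d/h](R))) → 9
  T → 3
  ρ[d/a](T) → 3
  π[d](ρ[d/a](T)) → 3
  ((ρ[d/a](π[a](T)) ∪ π[d](ρ[d/h](R))) − π[d](ρ[d/a](T))) → 6

== RESULT ==
d
4
6
7
8
8
8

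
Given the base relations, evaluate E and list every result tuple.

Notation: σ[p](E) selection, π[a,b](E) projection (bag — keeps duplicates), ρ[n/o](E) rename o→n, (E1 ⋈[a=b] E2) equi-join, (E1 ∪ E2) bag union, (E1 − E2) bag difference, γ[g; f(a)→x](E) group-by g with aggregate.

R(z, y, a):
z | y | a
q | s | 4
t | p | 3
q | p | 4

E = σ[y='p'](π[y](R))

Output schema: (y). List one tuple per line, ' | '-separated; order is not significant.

Per-node cardinality:
  R → 3
  π[y](R) → 3
  σ[y='p'](π[y](R)) → 2

== RESULT ==
y
p
p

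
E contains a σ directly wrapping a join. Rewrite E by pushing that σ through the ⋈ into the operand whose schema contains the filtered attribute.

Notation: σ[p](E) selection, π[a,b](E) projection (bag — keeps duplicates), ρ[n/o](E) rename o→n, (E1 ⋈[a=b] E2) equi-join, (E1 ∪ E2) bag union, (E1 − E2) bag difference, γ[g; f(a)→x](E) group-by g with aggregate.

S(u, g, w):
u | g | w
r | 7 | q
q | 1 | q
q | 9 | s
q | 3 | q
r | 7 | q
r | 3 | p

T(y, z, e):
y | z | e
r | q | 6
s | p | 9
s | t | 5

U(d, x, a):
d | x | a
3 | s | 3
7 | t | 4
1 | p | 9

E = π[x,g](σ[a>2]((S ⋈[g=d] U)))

σ filters on a, owned by the right side.
E' = π[x,g]((S ⋈[g=d] σ[a>2](U)))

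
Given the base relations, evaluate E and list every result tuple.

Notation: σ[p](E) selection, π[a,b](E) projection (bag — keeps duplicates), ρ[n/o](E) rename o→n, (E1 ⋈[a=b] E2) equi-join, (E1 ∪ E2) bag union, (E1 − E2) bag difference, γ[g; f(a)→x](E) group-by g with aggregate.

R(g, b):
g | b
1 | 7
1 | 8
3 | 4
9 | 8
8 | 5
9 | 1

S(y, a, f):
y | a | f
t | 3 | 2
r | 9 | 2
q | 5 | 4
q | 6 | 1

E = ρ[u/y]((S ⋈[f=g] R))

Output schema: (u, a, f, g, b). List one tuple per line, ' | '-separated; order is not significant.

Per-node cardinality:
  S → 4
  R → 6
  (S ⋈[f=g] R) → 2
  ρ[u/y]((S ⋈[f=g] R)) → 2

== RESULT ==
u | a | f | g | b
q | 6 | 1 | 1 | 7
q | 6 | 1 | 1 | 8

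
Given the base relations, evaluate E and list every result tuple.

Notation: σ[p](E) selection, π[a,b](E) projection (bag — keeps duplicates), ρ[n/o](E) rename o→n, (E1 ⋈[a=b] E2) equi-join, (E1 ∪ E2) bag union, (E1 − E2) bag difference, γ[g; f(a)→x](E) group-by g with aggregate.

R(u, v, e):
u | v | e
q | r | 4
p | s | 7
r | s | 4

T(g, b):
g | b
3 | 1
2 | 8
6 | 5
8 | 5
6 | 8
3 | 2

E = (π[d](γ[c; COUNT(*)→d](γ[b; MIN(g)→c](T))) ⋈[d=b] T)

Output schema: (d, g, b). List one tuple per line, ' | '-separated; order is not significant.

Per-node cardinality:
  T → 6
  γ[b; MIN(g)→c](T) → 4
  γ[c; COUNT(*)→d](γ[b; MIN(g)→c](T)) → 3
  π[d](γ[c; COUNT(*)→d](γ[b; MIN(g)→c](T))) → 3
  T → 6
  (π[d](γ[c; COUNT(*)→d](γ[b; MIN(g)→c](T))) ⋈[d=b] T) → 3

== RESULT ==
d | g | b
1 | 3 | 1
1 | 3 | 1
2 | 3 | 2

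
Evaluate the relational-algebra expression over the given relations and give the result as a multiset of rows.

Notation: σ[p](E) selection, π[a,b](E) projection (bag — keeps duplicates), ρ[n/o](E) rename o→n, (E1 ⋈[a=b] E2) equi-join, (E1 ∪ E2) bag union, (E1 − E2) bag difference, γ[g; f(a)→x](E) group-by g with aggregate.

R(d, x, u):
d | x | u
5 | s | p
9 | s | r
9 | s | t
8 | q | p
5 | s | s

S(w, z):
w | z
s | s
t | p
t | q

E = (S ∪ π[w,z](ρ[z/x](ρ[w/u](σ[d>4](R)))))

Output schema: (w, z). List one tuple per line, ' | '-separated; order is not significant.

Per-node cardinality:
  S → 3
  R → 5
  σ[d>4](R) → 5
  ρ[w/u](σ[d>4](R)) → 5
  ρ[z/x](ρ[w/u](σ[d>4](R))) → 5
  π[w,z](ρ[z/x](ρ[w/u](σ[d>4](R)))) → 5
  (S ∪ π[w,z](ρ[z/x](ρ[w/u](σ[d>4](R))))) → 8

== RESULT ==
w | z
p | q
p | s
r | s
s | s
s | s
t | p
t | q
t | s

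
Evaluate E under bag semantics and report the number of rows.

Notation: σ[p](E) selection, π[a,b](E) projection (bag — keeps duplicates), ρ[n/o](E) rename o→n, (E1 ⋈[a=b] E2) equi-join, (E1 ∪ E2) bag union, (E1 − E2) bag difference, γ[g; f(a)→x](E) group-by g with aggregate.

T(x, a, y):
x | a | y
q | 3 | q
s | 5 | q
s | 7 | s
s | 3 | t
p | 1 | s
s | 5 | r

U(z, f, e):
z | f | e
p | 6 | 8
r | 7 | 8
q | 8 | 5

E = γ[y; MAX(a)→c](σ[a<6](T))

Subexpression sizes:
  T → 6
  σ[a<6](T) → 5
  γ[y; MAX(a)→c](σ[a<6](T)) → 4

|E| = 4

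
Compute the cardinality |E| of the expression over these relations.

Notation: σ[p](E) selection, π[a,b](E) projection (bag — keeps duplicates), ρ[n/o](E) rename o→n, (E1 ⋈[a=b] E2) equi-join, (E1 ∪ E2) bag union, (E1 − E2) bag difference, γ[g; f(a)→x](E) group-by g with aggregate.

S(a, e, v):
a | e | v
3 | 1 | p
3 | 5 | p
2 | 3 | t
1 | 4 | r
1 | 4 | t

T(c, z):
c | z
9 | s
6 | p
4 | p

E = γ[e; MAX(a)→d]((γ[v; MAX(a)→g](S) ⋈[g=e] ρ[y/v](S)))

Row counts bottom-up:
  S → 5
  γ[v; MAX(a)→g](S) → 3
  S → 5
  ρ[y/v](S) → 5
  (γ[v; MAX(a)→g](S) ⋈[g=e] ρ[y/v](S)) → 2
  γ[e; MAX(a)→d]((γ[v; MAX(a)→g](S) ⋈[g=e] ρ[y/v](S))) → 2

|E| = 2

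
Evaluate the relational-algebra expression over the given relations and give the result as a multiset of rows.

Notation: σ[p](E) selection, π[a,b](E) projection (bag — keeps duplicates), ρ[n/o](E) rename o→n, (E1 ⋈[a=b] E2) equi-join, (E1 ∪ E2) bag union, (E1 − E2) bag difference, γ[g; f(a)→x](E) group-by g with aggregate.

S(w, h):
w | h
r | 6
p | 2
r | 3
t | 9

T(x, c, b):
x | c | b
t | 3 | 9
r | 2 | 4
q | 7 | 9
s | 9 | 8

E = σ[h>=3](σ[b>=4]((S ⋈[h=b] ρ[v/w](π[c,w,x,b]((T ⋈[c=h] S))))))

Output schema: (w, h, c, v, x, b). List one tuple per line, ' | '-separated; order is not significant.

Row counts bottom-up:
  S → 4
  T → 4
  S → 4
  (T ⋈[c=h] S) → 3
  π[c,w,x,b]((T ⋈[c=h] S)) → 3
  ρ[v/w](π[c,w,x,b]((T ⋈[c=h] S))) → 3
  (S ⋈[h=b] ρ[v/w](π[c,w,x,b]((T ⋈[c=h] S)))) → 1
  σ[b>=4]((S ⋈[h=b] ρ[v/w](π[c,w,x,b]((T ⋈[c=h] S))))) → 1
  σ[h>=3](σ[b>=4]((S ⋈[h=b] ρ[v/w](π[c,w,x,b]((T ⋈[c=h] S)))))) → 1

== RESULT ==
w | h | c | v | x | b
t | 9 | 3 | r | t | 9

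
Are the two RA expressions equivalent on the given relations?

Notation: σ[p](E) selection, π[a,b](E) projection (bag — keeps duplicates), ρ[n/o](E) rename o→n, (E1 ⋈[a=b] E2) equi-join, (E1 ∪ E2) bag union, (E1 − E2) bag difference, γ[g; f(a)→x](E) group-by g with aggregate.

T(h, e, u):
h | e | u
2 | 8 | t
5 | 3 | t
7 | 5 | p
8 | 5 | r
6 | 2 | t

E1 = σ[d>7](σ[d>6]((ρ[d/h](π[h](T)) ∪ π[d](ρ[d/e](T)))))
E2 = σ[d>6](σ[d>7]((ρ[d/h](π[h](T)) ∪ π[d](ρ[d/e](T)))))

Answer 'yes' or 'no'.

E1 stepwise |·|:
  T → 5
  π[h](T) → 5
  ρ[d/h](π[h](T)) → 5
  T → 5
  ρ[d/e](T) → 5
  π[d](ρ[d/e](T)) → 5
  (ρ[d/h](π[h](T)) ∪ π[d](ρ[d/e](T))) → 10
  σ[d>6]((ρ[d/h](π[h](T)) ∪ π[d](ρ[d/e](T)))) → 3
  σ[d>7](σ[d>6]((ρ[d/h](π[h](T)) ∪ π[d](ρ[d/e](T))))) → 2
E2 stepwise |·|:
  T → 5
  π[h](T) → 5
  ρ[d/h](π[h](T)) → 5
  T → 5
  ρ[d/e](T) → 5
  π[d](ρ[d/e](T)) → 5
  (ρ[d/h](π[h](T)) ∪ π[d](ρ[d/e](T))) → 10
  σ[d>7]((ρ[d/h](π[h](T)) ∪ π[d](ρ[d/e](T)))) → 2
  σ[d>6](σ[d>7]((ρ[d/h](π[h](T)) ∪ π[d](ρ[d/e](T))))) → 2

E1 and E2 produce the same multiset:
d
8
8

yes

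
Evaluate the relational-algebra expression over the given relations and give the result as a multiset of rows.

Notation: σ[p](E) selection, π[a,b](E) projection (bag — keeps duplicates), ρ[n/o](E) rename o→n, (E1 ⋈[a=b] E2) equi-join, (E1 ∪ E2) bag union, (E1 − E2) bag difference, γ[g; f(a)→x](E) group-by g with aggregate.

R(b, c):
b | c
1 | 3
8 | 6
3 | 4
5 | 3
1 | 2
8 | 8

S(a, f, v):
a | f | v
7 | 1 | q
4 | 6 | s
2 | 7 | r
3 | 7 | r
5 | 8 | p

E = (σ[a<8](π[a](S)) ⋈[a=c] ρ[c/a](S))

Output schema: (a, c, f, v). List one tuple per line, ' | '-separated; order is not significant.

Stepwise |·|:
  S → 5
  π[a](S) → 5
  σ[a<8](π[a](S)) → 5
  S → 5
  ρ[c/a](S) → 5
  (σ[a<8](π[a](S)) ⋈[a=c] ρ[c/a](S)) → 5

== RESULT ==
a | c | f | v
2 | 2 | 7 | r
3 | 3 | 7 | r
4 | 4 | 6 | s
5 | 5 | 8 | p
7 | 7 | 1 | q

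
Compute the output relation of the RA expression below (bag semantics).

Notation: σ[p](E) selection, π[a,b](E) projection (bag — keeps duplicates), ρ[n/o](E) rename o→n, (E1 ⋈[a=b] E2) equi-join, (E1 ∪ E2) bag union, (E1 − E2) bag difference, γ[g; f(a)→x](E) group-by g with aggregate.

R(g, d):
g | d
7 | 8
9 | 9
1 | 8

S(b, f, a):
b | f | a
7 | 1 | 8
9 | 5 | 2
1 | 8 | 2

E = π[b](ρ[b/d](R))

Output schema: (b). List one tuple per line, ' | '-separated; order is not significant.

Stepwise |·|:
  R → 3
  ρ[b/d](R) → 3
  π[b](ρ[b/d](R)) → 3

== RESULT ==
b
8
8
9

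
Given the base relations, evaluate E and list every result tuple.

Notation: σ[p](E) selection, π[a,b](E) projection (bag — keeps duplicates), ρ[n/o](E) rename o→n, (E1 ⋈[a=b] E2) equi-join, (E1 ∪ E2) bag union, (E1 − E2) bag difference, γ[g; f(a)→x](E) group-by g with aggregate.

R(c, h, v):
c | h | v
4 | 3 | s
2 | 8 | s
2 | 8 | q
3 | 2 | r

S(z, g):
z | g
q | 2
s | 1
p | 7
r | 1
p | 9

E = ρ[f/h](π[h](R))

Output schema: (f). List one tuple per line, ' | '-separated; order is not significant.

Row counts bottom-up:
  R → 4
  π[h](R) → 4
  ρ[f/h](π[h](R)) → 4

== RESULT ==
f
2
3
8
8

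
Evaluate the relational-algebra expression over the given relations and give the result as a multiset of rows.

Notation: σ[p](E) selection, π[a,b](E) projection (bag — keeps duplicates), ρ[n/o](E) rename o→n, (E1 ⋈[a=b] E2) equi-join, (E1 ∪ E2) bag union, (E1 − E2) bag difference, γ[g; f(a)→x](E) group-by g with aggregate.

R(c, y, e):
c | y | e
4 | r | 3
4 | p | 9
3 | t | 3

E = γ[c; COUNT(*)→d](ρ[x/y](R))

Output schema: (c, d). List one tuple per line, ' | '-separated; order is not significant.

Subexpression sizes:
  R → 3
  ρ[x/y](R) → 3
  γ[c; COUNT(*)→d](ρ[x/y](R)) → 2

== RESULT ==
c | d
3 | 1
4 | 2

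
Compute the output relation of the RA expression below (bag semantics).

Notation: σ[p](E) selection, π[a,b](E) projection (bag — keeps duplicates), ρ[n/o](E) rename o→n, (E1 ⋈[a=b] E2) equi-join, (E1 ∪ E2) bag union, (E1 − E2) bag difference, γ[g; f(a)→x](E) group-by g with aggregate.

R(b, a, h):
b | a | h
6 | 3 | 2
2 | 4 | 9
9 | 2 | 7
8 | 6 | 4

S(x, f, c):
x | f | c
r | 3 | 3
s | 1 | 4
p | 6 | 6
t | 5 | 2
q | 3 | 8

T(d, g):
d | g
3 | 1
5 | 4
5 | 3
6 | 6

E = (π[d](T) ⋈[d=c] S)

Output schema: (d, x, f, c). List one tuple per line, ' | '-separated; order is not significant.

Row counts bottom-up:
  T → 4
  π[d](T) → 4
  S → 5
  (π[d](T) ⋈[d=c] S) → 2

== RESULT ==
d | x | f | c
3 | r | 3 | 3
6 | p | 6 | 6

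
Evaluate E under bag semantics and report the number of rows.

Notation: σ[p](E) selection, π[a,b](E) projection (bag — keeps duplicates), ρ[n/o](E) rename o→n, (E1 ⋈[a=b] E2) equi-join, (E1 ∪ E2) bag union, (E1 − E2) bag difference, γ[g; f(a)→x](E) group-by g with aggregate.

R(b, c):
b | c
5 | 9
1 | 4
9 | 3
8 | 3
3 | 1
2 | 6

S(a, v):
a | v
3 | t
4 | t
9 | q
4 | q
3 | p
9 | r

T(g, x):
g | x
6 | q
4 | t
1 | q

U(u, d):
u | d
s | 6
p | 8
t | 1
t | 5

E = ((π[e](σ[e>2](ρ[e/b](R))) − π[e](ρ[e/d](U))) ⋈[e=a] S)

Subexpression sizes:
  R → 6
  ρ[e/b](R) → 6
  σ[e>2](ρ[e/b](R)) → 4
  π[e](σ[e>2](ρ[e/b](R))) → 4
  U → 4
  ρ[e/d](U) → 4
  π[e](ρ[e/d](U)) → 4
  (π[e](σ[e>2](ρ[e/b](R))) − π[e](ρ[e/d](U))) → 2
  S → 6
  ((π[e](σ[e>2](ρ[e/b](R))) − π[e](ρ[e/d](U))) ⋈[e=a] S) → 4

|E| = 4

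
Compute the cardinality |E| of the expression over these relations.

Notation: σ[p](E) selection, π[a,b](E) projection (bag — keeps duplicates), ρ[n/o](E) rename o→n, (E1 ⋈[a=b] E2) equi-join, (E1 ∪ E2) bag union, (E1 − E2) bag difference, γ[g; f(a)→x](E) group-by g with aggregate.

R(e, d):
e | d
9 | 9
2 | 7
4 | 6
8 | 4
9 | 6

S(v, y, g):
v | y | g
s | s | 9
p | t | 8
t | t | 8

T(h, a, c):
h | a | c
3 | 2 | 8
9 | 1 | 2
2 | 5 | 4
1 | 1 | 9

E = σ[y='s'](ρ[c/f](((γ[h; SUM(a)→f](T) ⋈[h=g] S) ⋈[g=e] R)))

Subexpression sizes:
  T → 4
  γ[h; SUM(a)→f](T) → 4
  S → 3
  (γ[h; SUM(a)→f](T) ⋈[h=g] S) → 1
  R → 5
  ((γ[h; SUM(a)→f](T) ⋈[h=g] S) ⋈[g=e] R) → 2
  ρ[c/f](((γ[h; SUM(a)→f](T) ⋈[h=g] S) ⋈[g=e] R)) → 2
  σ[y='s'](ρ[c/f](((γ[h; SUM(a)→f](T) ⋈[h=g] S) ⋈[g=e] R))) → 2

|E| = 2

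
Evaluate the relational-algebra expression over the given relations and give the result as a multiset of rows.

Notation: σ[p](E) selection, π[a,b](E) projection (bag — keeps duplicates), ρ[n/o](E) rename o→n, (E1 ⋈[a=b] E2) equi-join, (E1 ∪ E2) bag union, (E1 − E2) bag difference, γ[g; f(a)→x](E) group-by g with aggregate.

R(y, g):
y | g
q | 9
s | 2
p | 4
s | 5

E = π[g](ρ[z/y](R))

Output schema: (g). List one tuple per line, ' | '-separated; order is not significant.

Row counts bottom-up:
  R → 4
  ρ[z/y](R) → 4
  π[g](ρ[z/y](R)) → 4

== RESULT ==
g
2
4
5
9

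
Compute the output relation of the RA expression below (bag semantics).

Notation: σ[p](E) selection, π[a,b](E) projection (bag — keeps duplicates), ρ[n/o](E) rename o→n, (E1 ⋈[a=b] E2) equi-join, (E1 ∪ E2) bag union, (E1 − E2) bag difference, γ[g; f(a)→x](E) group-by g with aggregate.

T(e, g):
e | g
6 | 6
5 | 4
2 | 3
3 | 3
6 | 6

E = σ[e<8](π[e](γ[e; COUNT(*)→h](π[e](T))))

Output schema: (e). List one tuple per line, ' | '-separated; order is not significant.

Subexpression sizes:
  T → 5
  π[e](T) → 5
  γ[e; COUNT(*)→h](π[e](T)) → 4
  π[e](γ[e; COUNT(*)→h](π[e](T))) → 4
  σ[e<8](π[e](γ[e; COUNT(*)→h](π[e](T)))) → 4

== RESULT ==
e
2
3
5
6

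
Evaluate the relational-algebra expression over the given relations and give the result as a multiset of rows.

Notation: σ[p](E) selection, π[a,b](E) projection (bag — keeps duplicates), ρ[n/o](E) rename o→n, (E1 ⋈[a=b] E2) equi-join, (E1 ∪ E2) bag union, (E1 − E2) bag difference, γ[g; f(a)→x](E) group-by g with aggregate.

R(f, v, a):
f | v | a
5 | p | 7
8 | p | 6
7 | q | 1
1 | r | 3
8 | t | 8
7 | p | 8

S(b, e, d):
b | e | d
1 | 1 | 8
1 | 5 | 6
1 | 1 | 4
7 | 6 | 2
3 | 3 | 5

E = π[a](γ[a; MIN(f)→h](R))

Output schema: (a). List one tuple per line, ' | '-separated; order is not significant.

Row counts bottom-up:
  R → 6
  γ[a; MIN(f)→h](R) → 5
  π[a](γ[a; MIN(f)→h](R)) → 5

== RESULT ==
a
1
3
6
7
8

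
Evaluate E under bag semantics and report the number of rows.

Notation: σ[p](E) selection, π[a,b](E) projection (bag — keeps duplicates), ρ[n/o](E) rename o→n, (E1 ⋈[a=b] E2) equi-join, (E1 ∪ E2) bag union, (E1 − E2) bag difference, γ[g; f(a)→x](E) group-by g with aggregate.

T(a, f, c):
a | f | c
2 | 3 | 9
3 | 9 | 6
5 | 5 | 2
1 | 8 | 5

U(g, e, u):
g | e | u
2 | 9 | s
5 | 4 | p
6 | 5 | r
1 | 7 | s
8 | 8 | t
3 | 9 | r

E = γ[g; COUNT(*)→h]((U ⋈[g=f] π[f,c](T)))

Subexpression sizes:
  U → 6
  T → 4
  π[f,c](T) → 4
  (U ⋈[g=f] π[f,c](T)) → 3
  γ[g; COUNT(*)→h]((U ⋈[g=f] π[f,c](T))) → 3

|E| = 3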